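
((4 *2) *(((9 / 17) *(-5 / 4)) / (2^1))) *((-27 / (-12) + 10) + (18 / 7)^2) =-166365 / 3332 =-49.93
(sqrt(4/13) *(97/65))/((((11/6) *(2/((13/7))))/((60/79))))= 6984 *sqrt(13)/79079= 0.32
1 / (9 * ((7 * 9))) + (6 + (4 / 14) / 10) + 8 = 39776 / 2835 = 14.03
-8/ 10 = -4/ 5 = -0.80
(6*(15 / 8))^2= 2025 / 16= 126.56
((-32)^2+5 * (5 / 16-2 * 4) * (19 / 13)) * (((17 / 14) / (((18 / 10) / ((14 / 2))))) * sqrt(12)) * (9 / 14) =10177.64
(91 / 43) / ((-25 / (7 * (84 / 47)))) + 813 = 41023317 / 50525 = 811.94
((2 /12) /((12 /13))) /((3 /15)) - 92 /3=-2143 /72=-29.76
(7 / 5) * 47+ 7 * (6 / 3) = 399 / 5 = 79.80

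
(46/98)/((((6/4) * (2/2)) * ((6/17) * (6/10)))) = 1955/1323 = 1.48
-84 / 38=-42 / 19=-2.21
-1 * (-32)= 32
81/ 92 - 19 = -1667/ 92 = -18.12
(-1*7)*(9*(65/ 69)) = -1365/ 23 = -59.35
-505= -505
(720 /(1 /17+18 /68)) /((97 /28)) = 685440 /1067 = 642.40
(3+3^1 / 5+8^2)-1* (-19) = 433 / 5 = 86.60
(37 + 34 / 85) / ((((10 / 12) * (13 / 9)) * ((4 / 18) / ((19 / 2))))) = 863379 / 650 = 1328.28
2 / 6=1 / 3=0.33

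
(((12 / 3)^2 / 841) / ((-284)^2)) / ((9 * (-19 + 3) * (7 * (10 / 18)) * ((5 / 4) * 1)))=-1 / 2967636700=-0.00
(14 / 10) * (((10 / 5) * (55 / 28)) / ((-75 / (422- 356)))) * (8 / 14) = -484 / 175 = -2.77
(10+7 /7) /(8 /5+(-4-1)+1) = -55 /12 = -4.58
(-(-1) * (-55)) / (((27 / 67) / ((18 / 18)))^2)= -246895 / 729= -338.68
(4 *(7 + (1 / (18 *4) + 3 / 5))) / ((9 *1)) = 2741 / 810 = 3.38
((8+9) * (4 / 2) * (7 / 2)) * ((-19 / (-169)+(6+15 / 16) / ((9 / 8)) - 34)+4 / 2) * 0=0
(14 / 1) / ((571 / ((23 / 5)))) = 322 / 2855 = 0.11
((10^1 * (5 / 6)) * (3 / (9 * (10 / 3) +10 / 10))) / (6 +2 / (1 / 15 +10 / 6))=325 / 2883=0.11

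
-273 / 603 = -91 / 201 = -0.45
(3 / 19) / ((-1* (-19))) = 0.01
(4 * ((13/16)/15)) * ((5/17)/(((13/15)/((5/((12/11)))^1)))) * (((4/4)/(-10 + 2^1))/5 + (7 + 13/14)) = 121715/45696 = 2.66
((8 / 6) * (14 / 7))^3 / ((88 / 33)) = 64 / 9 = 7.11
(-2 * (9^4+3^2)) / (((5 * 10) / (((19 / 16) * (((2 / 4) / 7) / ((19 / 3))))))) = -1971 / 560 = -3.52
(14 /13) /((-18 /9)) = -7 /13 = -0.54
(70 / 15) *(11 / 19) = 154 / 57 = 2.70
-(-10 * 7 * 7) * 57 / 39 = 9310 / 13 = 716.15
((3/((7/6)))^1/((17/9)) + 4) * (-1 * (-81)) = 51678/119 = 434.27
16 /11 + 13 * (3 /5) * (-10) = -842 /11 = -76.55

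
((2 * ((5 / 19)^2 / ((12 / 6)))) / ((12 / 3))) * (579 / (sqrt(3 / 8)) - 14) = -175 / 722 + 4825 * sqrt(6) / 722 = 16.13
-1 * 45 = -45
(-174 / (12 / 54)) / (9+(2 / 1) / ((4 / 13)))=-1566 / 31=-50.52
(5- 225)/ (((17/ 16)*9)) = -3520/ 153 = -23.01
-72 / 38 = -36 / 19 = -1.89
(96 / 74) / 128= 3 / 296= 0.01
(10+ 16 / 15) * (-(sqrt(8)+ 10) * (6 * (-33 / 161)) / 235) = 21912 * sqrt(2) / 189175+ 21912 / 37835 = 0.74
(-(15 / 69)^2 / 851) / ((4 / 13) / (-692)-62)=56225 / 62772509581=0.00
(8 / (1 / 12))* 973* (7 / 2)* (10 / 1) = 3269280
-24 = -24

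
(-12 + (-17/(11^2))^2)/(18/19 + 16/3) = -9997971/5241478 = -1.91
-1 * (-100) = 100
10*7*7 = 490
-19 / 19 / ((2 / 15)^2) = -225 / 4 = -56.25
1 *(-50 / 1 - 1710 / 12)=-385 / 2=-192.50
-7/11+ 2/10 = -24/55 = -0.44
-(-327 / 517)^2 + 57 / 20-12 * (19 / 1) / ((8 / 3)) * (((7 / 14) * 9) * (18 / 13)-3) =-19026436371 / 69495140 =-273.78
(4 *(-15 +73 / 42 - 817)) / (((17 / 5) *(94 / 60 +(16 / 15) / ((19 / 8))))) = -66254900 / 136731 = -484.56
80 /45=16 /9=1.78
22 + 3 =25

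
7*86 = 602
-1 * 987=-987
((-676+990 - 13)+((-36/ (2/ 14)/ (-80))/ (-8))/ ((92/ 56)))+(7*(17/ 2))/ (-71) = 39181849/ 130640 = 299.92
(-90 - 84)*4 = -696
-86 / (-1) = 86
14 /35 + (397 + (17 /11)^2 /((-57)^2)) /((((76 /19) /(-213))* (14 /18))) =-27179.97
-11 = -11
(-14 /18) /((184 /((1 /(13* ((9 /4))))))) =-7 /48438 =-0.00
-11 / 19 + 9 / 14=17 / 266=0.06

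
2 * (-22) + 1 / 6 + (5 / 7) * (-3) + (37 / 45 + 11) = -21517 / 630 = -34.15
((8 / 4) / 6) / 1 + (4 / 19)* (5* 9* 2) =1099 / 57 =19.28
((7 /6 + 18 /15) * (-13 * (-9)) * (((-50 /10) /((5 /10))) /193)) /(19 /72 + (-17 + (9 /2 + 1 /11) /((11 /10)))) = 24123528 /21122885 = 1.14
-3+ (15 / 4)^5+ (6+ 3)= 765519 / 1024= 747.58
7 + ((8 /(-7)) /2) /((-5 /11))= 289 /35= 8.26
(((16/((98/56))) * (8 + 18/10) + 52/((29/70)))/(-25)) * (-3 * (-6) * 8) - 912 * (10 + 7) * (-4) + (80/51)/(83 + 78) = 1809017856272/29764875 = 60776.93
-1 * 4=-4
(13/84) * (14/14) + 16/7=2.44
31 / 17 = 1.82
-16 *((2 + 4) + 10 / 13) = -1408 / 13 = -108.31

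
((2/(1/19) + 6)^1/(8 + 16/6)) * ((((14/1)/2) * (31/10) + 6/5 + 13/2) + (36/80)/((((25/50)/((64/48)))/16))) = 8019/40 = 200.48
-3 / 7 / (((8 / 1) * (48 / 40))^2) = -25 / 5376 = -0.00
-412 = -412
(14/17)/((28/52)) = 26/17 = 1.53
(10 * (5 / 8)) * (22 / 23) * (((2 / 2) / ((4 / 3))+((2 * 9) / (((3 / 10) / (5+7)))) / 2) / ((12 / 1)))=132275 / 736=179.72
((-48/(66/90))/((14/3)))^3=-2759.30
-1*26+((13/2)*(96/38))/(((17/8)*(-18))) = -25610/969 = -26.43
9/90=1/10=0.10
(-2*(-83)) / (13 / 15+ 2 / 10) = 1245 / 8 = 155.62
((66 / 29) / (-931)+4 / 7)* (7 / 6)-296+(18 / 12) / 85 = -580912237 / 1967070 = -295.32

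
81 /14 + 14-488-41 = -509.21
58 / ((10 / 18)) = 522 / 5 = 104.40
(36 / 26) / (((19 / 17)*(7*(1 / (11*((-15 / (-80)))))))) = 5049 / 13832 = 0.37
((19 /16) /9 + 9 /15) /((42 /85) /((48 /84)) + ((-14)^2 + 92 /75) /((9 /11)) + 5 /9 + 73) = 134385 /57921224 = 0.00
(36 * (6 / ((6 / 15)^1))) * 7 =3780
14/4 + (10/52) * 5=58/13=4.46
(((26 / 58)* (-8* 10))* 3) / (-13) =240 / 29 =8.28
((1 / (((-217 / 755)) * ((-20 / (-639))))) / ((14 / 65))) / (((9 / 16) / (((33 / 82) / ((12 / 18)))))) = -68989635 / 124558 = -553.88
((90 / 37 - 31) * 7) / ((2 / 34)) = -125783 / 37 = -3399.54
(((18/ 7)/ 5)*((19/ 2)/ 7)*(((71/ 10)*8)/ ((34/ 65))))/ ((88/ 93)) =14678469/ 183260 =80.10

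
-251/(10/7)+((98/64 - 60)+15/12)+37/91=-3385377/14560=-232.51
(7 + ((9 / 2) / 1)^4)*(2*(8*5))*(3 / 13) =100095 / 13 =7699.62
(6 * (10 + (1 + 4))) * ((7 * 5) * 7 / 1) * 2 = 44100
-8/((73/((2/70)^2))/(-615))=984/17885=0.06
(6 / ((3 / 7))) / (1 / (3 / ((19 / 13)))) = 546 / 19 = 28.74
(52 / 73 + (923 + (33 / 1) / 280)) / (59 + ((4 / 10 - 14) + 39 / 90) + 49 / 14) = 56649267 / 3025120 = 18.73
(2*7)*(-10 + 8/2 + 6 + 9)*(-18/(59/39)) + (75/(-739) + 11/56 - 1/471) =-1723987613203/1150019976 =-1499.09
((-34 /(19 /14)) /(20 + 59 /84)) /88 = -4998 /363451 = -0.01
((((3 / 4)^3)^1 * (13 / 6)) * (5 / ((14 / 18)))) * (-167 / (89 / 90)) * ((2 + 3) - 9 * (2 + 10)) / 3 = 1358448975 / 39872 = 34070.25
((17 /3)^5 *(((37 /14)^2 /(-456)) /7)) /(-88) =1943784233 /13378514688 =0.15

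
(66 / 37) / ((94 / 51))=0.97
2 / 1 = 2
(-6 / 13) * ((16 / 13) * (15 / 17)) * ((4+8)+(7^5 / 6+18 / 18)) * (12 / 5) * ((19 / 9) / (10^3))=-513304 / 71825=-7.15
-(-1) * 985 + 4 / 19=18719 / 19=985.21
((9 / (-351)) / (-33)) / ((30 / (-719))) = -719 / 38610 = -0.02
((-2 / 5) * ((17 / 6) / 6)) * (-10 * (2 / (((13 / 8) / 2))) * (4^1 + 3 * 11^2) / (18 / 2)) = 199648 / 1053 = 189.60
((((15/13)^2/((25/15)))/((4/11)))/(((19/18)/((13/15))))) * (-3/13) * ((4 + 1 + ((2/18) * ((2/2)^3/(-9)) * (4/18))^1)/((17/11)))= -440803/327522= -1.35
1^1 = 1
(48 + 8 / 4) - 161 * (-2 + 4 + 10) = -1882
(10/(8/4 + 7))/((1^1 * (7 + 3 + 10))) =1/18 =0.06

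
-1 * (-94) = 94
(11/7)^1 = 11/7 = 1.57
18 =18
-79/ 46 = -1.72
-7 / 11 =-0.64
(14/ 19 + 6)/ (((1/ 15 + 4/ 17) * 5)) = 6528/ 1463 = 4.46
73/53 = 1.38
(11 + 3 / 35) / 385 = 388 / 13475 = 0.03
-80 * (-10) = 800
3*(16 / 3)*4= 64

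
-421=-421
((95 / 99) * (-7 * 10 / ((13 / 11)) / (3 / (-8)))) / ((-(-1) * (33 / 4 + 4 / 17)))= 3617600 / 202527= 17.86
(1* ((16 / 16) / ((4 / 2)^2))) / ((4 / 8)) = 0.50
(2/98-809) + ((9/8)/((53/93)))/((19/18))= -807.11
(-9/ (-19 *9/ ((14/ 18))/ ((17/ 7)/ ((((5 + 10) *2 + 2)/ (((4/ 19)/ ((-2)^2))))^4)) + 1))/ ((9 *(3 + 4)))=17/ 1472146317508489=0.00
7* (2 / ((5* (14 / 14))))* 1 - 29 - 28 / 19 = -2629 / 95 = -27.67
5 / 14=0.36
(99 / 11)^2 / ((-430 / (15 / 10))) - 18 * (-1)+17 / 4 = 4723 / 215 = 21.97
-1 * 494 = -494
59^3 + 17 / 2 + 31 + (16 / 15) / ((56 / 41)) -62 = 43125029 / 210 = 205357.28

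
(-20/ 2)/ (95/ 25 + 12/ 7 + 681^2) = -175/ 8115914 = -0.00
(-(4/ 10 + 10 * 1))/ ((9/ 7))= -364/ 45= -8.09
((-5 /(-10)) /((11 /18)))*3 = 27 /11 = 2.45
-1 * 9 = -9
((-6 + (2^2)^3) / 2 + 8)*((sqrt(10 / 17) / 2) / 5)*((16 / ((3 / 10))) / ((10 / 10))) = 592*sqrt(170) / 51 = 151.35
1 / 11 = 0.09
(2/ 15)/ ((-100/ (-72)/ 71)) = 852/ 125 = 6.82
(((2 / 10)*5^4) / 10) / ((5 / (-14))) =-35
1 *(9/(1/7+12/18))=189/17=11.12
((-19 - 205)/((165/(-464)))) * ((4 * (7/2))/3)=2939.60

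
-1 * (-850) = 850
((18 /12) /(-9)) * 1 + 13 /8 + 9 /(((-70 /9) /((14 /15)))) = 227 /600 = 0.38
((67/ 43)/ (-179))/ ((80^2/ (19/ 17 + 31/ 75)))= -4087/ 1962735000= -0.00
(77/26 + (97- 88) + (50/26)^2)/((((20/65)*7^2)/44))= 58223/1274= 45.70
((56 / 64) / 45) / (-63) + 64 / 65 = 0.98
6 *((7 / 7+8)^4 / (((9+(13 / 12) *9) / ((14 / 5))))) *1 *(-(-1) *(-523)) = -384317136 / 125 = -3074537.09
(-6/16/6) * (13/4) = -13/64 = -0.20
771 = 771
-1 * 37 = -37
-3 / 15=-1 / 5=-0.20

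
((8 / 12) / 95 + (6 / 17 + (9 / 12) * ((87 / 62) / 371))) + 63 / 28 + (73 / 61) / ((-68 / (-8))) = 74876904007 / 27192504360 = 2.75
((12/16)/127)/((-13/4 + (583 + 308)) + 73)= 1/162687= 0.00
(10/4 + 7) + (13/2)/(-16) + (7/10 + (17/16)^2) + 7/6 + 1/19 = 885877/72960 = 12.14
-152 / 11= -13.82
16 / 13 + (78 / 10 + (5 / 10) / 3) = 3587 / 390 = 9.20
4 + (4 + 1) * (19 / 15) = 31 / 3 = 10.33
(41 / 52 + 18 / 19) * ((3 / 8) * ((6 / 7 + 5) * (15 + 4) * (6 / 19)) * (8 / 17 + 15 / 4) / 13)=25946235 / 3493568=7.43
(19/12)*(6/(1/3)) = 57/2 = 28.50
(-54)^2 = 2916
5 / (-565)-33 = -3730 / 113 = -33.01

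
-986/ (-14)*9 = 4437/ 7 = 633.86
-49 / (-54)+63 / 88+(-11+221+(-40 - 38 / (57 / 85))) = 273137 / 2376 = 114.96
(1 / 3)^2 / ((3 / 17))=0.63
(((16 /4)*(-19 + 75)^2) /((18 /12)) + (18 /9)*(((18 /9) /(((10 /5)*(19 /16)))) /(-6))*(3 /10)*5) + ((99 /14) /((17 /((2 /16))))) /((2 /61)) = 1815419807 /217056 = 8363.83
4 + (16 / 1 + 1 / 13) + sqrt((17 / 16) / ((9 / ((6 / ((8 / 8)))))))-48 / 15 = 17.72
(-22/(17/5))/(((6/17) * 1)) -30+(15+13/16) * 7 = 2993/48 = 62.35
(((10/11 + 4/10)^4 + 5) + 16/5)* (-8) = -815271848/9150625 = -89.09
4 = 4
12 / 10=6 / 5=1.20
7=7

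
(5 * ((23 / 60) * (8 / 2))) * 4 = 92 / 3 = 30.67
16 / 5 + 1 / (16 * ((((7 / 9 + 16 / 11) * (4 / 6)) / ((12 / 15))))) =5717 / 1768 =3.23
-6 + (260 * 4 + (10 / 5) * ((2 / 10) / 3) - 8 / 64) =124081 / 120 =1034.01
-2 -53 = -55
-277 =-277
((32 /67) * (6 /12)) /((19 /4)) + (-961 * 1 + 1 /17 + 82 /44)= -456594799 /476102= -959.03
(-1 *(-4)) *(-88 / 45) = -352 / 45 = -7.82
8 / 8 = 1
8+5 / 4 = 37 / 4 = 9.25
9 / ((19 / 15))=135 / 19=7.11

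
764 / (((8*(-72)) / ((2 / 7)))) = -191 / 504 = -0.38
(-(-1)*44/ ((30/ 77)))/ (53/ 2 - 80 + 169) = 44/ 45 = 0.98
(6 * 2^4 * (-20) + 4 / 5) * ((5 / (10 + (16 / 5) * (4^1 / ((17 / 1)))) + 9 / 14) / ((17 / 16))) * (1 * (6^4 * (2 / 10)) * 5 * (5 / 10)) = -352597266432 / 271915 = -1296718.70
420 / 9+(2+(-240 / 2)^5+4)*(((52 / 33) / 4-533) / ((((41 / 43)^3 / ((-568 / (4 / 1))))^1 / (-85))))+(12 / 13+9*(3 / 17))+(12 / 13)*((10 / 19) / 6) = 1762320063305084583867026905 / 9550176207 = 184532727470866505.22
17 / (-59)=-0.29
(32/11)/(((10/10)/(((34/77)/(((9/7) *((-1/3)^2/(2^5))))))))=34816/121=287.74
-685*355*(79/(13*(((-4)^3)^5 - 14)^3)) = 19210825/16093221140205093296709602136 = 0.00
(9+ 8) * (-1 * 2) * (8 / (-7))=272 / 7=38.86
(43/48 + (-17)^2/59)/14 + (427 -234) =7668473/39648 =193.41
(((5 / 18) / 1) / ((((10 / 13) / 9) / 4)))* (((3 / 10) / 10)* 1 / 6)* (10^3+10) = 1313 / 20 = 65.65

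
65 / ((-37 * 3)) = -65 / 111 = -0.59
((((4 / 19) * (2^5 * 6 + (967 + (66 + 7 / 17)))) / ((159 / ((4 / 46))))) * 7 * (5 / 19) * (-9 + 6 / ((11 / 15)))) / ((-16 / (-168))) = -183738240 / 82291033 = -2.23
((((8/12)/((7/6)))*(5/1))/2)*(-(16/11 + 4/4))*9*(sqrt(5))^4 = -788.96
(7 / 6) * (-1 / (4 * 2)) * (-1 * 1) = 7 / 48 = 0.15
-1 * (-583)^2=-339889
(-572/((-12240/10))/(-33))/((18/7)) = -91/16524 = -0.01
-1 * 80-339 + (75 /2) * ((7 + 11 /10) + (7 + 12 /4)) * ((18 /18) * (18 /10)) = 3211 /4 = 802.75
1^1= 1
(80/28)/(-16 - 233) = -20/1743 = -0.01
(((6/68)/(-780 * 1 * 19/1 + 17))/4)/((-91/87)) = 261/183201928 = 0.00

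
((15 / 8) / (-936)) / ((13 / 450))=-375 / 5408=-0.07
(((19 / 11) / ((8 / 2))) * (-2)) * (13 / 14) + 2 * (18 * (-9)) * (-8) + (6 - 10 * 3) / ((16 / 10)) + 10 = 796549 / 308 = 2586.20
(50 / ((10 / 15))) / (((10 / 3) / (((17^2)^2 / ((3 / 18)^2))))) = 67652010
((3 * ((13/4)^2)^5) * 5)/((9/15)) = 3446462296225/1048576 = 3286802.57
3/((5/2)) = 6/5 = 1.20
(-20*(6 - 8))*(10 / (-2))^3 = -5000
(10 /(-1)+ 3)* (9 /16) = -63 /16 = -3.94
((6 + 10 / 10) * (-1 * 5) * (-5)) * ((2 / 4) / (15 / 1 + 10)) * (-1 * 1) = -7 / 2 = -3.50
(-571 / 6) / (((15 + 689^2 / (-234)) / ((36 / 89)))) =61668 / 3225983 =0.02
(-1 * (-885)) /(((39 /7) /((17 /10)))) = 7021 /26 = 270.04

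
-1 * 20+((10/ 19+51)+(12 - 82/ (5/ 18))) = -23909/ 95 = -251.67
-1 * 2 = -2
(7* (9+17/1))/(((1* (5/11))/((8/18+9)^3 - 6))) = 1220721502/3645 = 334903.02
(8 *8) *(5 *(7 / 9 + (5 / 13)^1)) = 43520 / 117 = 371.97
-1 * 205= -205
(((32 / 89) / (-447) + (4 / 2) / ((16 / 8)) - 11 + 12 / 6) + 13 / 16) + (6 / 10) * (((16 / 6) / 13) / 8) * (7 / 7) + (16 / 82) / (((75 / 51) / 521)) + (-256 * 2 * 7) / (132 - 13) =4590595604383 / 144189505200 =31.84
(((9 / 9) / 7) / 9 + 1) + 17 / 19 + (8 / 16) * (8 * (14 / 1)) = 57.91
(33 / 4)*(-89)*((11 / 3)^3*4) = -1303049 / 9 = -144783.22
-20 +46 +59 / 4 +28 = 275 / 4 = 68.75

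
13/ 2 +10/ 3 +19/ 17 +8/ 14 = 8227/ 714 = 11.52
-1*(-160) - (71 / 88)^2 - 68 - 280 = -1460913 / 7744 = -188.65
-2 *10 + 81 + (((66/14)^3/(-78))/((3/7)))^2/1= 114951685/1623076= 70.82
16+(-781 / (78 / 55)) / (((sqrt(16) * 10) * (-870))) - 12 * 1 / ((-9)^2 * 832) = 26083723 / 1628640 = 16.02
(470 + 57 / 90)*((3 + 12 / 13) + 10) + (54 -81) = 2545009 / 390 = 6525.66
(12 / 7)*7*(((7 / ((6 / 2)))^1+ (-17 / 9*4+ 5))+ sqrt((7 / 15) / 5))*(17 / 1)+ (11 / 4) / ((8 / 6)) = -2077 / 48+ 68*sqrt(21) / 5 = 19.05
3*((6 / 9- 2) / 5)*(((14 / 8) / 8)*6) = -21 / 20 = -1.05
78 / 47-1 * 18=-768 / 47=-16.34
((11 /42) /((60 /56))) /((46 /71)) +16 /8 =4921 /2070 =2.38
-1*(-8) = 8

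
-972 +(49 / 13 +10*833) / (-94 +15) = -1106583 / 1027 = -1077.49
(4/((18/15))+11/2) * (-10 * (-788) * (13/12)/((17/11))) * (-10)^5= -746531500000/153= -4879290849.67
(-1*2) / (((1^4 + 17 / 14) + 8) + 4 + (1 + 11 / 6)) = -21 / 179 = -0.12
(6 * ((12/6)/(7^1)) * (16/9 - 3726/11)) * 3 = -133432/77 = -1732.88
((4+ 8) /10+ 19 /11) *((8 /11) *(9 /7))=2.74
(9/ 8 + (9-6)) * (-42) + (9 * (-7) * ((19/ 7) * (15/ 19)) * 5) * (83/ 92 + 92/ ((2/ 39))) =-27869841/ 23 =-1211732.22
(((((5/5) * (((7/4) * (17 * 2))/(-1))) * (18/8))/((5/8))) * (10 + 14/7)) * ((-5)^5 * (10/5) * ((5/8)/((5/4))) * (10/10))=8032500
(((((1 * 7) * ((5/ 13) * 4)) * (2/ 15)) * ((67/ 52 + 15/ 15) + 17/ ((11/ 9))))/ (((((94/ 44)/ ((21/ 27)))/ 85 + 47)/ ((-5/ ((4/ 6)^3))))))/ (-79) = 1736492625/ 16439166406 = 0.11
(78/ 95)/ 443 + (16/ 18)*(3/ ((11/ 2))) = 675934/ 1388805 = 0.49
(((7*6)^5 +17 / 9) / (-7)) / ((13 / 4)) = -5744669.62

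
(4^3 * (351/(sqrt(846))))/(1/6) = 22464 * sqrt(94)/47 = 4633.97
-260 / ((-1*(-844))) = -65 / 211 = -0.31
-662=-662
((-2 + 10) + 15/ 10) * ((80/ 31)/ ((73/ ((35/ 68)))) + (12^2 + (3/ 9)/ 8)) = 2527209893/ 1846608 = 1368.57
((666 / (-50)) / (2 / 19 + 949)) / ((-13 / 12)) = 25308 / 1953575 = 0.01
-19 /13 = -1.46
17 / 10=1.70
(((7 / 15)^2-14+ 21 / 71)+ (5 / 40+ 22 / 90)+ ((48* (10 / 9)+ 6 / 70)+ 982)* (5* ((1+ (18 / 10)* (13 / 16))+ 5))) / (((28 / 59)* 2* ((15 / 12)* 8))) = 4076936276327 / 1001952000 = 4068.99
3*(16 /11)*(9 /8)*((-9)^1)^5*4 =-12754584 /11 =-1159507.64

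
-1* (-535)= 535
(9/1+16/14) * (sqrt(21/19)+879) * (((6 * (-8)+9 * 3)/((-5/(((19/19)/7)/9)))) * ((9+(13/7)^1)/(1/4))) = 1136 * sqrt(399)/735+6324112/245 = 25843.57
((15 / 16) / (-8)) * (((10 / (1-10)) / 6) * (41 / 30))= 205 / 6912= 0.03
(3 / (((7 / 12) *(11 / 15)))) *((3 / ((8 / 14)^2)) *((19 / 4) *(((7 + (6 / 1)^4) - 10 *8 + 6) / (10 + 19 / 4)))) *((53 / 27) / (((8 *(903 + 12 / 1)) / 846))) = 3664542483 / 633424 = 5785.29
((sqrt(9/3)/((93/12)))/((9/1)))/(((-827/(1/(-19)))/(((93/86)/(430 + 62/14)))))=14 * sqrt(3)/6164037057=0.00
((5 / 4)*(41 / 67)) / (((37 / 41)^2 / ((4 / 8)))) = 344605 / 733784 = 0.47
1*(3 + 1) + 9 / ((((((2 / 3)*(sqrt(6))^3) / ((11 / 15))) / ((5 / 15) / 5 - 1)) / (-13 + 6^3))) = 4 - 15631*sqrt(6) / 300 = -123.63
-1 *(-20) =20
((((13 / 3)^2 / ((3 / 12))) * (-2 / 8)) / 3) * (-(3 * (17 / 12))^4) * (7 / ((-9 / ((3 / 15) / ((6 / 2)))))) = -98805343 / 933120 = -105.89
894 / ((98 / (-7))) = -447 / 7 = -63.86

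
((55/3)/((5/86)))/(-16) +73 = 1279/24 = 53.29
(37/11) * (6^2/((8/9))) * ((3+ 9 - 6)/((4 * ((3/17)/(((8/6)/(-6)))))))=-5661/22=-257.32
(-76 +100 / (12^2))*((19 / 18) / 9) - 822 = -4845413 / 5832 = -830.83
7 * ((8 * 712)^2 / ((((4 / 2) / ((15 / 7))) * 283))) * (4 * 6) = 5839994880 / 283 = 20636024.31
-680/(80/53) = -901/2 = -450.50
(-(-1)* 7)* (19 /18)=133 /18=7.39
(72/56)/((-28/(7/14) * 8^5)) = -9/12845056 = -0.00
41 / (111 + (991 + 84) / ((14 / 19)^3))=0.01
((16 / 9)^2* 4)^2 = 1048576 / 6561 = 159.82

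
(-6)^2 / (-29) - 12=-384 / 29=-13.24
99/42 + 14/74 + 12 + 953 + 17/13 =6524263/6734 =968.85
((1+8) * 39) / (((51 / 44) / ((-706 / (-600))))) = 151437 / 425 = 356.32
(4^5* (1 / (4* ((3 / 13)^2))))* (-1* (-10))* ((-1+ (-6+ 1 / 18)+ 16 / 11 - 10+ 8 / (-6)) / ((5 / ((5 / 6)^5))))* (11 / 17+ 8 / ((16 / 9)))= -1231429062500 / 3680721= -334561.91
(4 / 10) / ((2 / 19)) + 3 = 34 / 5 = 6.80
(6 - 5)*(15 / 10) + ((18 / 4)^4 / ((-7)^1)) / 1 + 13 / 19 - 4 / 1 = -128523 / 2128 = -60.40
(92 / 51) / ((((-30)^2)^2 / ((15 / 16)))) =0.00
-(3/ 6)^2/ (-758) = 1/ 3032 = 0.00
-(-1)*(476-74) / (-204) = -67 / 34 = -1.97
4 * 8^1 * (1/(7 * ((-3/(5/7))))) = -160/147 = -1.09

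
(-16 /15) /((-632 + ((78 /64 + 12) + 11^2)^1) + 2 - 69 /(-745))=76288 /35451651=0.00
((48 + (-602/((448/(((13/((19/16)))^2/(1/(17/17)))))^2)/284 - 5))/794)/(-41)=-2775265107/2108507507498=-0.00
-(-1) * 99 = 99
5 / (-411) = -5 / 411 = -0.01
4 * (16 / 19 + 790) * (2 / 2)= 60104 / 19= 3163.37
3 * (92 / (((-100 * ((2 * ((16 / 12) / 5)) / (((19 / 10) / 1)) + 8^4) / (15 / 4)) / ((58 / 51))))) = -0.00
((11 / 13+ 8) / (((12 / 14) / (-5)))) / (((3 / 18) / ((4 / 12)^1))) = -4025 / 39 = -103.21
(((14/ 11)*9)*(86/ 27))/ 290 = 602/ 4785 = 0.13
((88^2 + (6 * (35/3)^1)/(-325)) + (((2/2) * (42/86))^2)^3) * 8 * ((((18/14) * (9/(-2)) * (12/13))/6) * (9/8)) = -2319560179063608051/37390862434835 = -62035.48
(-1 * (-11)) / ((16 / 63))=693 / 16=43.31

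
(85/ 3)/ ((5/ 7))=119/ 3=39.67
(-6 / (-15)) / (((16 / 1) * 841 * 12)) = 0.00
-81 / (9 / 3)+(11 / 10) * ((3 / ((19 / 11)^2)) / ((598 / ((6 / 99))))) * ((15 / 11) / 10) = -27.00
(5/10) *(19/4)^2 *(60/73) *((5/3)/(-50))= -361/1168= -0.31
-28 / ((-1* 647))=28 / 647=0.04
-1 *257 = -257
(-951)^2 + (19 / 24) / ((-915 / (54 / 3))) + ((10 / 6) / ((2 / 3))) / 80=8826953913 / 9760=904401.02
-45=-45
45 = 45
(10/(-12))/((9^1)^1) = -5/54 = -0.09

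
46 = 46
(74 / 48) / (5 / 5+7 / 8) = 37 / 45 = 0.82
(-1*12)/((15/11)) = -8.80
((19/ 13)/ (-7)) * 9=-171/ 91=-1.88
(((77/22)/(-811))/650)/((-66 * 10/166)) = 581/347919000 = 0.00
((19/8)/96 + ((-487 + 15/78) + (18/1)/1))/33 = -4680329/329472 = -14.21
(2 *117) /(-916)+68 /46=12881 /10534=1.22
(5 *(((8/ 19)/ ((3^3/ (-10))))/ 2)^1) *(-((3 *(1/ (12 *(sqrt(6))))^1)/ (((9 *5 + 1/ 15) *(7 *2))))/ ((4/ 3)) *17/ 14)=2125 *sqrt(6)/ 90627264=0.00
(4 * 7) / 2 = 14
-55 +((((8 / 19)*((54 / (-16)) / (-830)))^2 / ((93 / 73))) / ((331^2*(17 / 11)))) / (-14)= -11056577504670046129 / 201028681903088200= -55.00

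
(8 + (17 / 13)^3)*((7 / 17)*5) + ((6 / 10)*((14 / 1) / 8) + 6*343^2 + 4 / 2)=527306720709 / 746980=705918.12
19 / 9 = 2.11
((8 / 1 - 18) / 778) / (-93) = 5 / 36177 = 0.00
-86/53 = -1.62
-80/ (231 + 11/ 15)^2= -1125/ 755161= -0.00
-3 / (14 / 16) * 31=-744 / 7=-106.29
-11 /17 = -0.65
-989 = -989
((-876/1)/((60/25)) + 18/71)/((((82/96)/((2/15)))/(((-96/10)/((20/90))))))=179000064/72775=2459.64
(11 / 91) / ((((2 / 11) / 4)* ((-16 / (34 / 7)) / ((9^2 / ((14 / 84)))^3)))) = -59031403398 / 637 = -92670962.95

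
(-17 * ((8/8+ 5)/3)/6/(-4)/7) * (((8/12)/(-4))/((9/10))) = -85/2268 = -0.04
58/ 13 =4.46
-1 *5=-5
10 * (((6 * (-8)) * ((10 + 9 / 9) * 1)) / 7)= -5280 / 7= -754.29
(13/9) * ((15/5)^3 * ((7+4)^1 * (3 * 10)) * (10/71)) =128700/71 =1812.68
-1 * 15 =-15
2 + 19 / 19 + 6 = 9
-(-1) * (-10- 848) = -858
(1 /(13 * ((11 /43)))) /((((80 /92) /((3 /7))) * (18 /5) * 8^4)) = 989 /98402304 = 0.00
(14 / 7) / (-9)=-2 / 9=-0.22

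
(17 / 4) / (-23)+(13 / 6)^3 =49613 / 4968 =9.99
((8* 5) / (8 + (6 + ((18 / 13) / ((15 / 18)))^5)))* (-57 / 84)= -110227609375 / 108280723313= -1.02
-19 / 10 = -1.90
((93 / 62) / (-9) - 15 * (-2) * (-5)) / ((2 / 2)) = -901 / 6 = -150.17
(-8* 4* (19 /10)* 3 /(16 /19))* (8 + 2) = -2166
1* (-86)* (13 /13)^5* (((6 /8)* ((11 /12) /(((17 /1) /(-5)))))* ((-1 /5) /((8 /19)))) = -8987 /1088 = -8.26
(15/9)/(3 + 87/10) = 50/351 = 0.14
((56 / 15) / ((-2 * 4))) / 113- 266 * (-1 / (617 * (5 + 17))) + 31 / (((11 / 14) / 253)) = 114832756556 / 11503965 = 9982.02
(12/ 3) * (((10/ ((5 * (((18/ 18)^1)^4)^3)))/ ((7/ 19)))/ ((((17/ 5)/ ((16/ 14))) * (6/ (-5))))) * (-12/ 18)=30400/ 7497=4.05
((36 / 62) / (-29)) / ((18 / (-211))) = 211 / 899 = 0.23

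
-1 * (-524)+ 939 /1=1463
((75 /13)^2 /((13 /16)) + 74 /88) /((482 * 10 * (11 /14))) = 28289023 /2562668680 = 0.01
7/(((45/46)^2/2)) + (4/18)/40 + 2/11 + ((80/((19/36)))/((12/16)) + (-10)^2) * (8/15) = 175.94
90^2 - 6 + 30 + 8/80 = 81241/10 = 8124.10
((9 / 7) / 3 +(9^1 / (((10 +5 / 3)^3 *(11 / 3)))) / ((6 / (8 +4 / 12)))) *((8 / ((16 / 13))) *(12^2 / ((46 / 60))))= 45632808 / 86779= 525.85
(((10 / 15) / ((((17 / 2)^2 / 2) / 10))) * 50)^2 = 64000000 / 751689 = 85.14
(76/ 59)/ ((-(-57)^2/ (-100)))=400/ 10089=0.04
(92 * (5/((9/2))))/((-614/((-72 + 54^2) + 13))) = -1314220/2763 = -475.65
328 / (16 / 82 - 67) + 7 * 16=293320 / 2739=107.09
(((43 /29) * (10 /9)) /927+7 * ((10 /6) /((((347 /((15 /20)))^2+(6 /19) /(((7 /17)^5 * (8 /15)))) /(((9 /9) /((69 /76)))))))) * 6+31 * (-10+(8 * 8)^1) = 7643096341579904356834 /4565738357667498411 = 1674.01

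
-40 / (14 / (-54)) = 1080 / 7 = 154.29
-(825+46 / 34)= -14048 / 17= -826.35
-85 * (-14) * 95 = 113050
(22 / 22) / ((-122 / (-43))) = 43 / 122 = 0.35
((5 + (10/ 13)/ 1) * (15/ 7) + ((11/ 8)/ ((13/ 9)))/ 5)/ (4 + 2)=15231/ 7280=2.09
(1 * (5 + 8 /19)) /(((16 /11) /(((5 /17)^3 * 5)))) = 708125 /1493552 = 0.47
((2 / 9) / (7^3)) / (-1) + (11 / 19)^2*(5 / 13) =1858249 / 14487291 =0.13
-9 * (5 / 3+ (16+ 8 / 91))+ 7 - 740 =-81244 / 91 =-892.79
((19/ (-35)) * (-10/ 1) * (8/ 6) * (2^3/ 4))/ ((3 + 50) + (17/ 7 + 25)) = 304/ 1689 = 0.18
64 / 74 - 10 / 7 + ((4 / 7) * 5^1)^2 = 13778 / 1813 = 7.60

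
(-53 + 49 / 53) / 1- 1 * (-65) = 685 / 53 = 12.92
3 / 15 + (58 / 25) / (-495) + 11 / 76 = 319817 / 940500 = 0.34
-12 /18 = -2 /3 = -0.67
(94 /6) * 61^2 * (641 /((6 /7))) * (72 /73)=3138871876 /73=42998244.88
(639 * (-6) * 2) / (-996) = 7.70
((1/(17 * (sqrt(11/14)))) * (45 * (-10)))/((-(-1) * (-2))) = 225 * sqrt(154)/187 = 14.93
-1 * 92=-92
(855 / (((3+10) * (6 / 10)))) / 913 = 1425 / 11869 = 0.12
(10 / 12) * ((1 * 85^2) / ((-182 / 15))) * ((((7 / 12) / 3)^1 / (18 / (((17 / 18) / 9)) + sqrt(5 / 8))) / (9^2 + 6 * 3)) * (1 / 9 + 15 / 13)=-908905000 / 126454762577 + 1931423125 * sqrt(10) / 184371043837266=-0.01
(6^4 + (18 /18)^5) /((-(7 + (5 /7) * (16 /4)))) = -9079 /69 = -131.58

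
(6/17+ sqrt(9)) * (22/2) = 627/17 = 36.88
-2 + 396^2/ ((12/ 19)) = 248290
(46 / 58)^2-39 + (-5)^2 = -11245 / 841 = -13.37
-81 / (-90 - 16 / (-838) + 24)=33939 / 27646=1.23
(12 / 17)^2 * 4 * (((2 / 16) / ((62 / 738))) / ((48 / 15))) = 16605 / 17918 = 0.93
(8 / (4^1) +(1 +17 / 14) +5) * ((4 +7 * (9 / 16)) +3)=3225 / 32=100.78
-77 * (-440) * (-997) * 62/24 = -261782290/3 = -87260763.33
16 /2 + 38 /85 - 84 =-6422 /85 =-75.55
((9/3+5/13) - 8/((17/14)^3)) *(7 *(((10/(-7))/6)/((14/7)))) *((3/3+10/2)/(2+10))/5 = 5767/63869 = 0.09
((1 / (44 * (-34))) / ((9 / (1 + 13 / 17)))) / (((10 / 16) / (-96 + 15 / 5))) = 62 / 3179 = 0.02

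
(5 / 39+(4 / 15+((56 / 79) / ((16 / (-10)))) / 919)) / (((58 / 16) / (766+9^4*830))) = 243277525111936 / 410558655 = 592552.42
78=78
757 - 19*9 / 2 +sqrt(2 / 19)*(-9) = 1343 / 2 - 9*sqrt(38) / 19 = 668.58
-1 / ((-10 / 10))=1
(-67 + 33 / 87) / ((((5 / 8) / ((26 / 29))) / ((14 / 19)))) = -5625984 / 79895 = -70.42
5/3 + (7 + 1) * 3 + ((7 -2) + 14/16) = 31.54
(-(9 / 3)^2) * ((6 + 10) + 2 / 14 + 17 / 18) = -2153 / 14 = -153.79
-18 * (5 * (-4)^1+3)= 306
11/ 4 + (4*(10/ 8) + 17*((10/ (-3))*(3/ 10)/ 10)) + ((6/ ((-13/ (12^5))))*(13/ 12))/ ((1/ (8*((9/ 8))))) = -22394759/ 20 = -1119737.95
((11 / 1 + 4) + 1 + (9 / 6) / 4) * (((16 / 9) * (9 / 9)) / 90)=131 / 405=0.32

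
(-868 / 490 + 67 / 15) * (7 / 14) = 283 / 210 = 1.35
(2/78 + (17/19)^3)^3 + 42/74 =691212888938374273/708235927148442537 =0.98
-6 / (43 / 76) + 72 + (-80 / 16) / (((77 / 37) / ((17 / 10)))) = 379513 / 6622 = 57.31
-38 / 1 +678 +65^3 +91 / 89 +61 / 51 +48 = 1249655777 / 4539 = 275315.22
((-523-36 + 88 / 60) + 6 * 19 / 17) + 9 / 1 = -138166 / 255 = -541.83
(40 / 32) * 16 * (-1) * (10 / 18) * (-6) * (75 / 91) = 5000 / 91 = 54.95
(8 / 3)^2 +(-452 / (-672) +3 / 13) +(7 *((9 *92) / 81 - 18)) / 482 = 7.90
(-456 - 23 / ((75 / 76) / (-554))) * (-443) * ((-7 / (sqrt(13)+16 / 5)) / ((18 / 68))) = -1575929589248 / 9315+98495599328 * sqrt(13) / 1863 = 21441232.39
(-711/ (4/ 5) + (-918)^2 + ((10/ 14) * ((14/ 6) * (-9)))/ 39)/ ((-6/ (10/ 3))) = -218877065/ 468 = -467686.04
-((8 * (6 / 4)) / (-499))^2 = -0.00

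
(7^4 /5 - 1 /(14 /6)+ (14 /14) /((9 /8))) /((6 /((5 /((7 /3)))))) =75704 /441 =171.66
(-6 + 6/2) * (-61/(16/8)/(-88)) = -183/176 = -1.04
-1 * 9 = -9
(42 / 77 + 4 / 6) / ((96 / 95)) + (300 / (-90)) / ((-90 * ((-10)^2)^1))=8909 / 7425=1.20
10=10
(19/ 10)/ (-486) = -19/ 4860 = -0.00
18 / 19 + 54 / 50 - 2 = 13 / 475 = 0.03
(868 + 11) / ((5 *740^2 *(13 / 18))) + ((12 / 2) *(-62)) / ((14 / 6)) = -19861396623 / 124579000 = -159.43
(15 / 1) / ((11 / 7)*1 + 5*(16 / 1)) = 105 / 571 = 0.18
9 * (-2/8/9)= -1/4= -0.25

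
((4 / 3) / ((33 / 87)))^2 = 13456 / 1089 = 12.36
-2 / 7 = -0.29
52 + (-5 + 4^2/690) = 16223/345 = 47.02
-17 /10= -1.70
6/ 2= 3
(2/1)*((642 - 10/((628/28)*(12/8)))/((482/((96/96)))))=302242/113511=2.66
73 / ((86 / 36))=1314 / 43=30.56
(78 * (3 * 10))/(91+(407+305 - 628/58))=67860/22973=2.95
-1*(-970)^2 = -940900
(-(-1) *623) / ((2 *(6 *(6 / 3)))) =623 / 24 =25.96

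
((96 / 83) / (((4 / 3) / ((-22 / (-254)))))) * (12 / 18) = 528 / 10541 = 0.05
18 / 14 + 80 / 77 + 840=64859 / 77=842.32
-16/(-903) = 16/903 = 0.02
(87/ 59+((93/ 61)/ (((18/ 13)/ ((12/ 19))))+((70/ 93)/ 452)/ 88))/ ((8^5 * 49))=274456614343/ 203074560710934528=0.00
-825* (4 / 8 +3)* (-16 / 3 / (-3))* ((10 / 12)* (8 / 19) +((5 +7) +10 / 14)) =-11468600 / 171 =-67067.84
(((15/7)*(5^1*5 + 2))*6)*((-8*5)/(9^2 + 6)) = -159.61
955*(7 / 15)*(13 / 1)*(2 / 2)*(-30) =-173810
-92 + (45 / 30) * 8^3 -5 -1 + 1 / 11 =7371 / 11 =670.09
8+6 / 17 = 142 / 17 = 8.35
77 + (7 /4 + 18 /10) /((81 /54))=2381 /30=79.37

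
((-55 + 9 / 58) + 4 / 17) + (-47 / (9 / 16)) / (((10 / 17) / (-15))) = 6140977 / 2958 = 2076.06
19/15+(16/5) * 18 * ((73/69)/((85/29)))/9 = 34963/9775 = 3.58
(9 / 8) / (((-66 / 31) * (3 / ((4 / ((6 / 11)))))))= -31 / 24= -1.29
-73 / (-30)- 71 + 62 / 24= -3959 / 60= -65.98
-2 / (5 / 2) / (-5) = 4 / 25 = 0.16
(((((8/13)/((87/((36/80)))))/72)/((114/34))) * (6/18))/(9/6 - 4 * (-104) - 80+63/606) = 1717/131891745960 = 0.00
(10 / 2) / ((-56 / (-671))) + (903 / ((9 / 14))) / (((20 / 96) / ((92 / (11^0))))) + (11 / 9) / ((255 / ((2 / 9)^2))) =1291605888857 / 2082024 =620360.71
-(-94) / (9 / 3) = 31.33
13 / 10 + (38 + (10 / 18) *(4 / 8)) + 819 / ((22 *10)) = 43.30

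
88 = 88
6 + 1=7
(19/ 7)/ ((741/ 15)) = 5/ 91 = 0.05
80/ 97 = 0.82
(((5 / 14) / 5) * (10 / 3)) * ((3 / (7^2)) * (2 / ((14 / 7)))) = 0.01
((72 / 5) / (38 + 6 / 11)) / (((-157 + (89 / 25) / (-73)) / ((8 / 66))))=-730 / 2531757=-0.00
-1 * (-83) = 83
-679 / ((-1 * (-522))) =-1.30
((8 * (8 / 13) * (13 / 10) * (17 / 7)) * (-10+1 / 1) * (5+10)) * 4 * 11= -646272 / 7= -92324.57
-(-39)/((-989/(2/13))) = -0.01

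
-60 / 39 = -1.54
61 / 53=1.15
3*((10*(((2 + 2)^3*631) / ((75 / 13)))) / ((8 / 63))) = 8268624 / 5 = 1653724.80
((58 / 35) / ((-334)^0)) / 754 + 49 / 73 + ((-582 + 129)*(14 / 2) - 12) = -105700977 / 33215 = -3182.33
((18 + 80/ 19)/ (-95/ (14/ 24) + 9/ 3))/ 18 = -1477/ 191349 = -0.01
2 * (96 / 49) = 192 / 49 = 3.92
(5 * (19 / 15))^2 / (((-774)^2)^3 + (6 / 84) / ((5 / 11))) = 25270 / 135452278084983914979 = 0.00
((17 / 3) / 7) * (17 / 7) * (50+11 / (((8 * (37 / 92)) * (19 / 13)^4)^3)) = 12960937436976531396668333 / 131842583740258905684408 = 98.31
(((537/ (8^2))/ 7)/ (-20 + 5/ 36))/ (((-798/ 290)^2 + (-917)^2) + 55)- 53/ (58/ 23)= -172597604091035537/ 8212191142819664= -21.02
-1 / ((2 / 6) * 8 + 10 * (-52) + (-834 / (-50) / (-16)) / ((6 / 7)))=2400 / 1244519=0.00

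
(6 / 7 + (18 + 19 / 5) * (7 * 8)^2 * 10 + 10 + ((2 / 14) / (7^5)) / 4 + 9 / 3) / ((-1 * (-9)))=321728535325 / 4235364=75962.43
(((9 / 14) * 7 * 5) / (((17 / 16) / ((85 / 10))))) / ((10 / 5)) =90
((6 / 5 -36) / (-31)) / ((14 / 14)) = 174 / 155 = 1.12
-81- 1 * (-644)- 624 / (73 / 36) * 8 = -1898.81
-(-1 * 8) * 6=48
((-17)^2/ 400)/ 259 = 289/ 103600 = 0.00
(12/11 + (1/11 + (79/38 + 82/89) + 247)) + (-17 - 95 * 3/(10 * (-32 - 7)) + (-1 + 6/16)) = 453230847/1934504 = 234.29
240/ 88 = 30/ 11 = 2.73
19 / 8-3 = -5 / 8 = -0.62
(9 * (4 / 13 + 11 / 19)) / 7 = 1971 / 1729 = 1.14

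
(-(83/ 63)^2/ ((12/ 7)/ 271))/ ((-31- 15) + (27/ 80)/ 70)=373383800/ 62590239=5.97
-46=-46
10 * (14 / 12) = 35 / 3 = 11.67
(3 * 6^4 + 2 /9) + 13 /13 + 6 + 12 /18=35063 /9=3895.89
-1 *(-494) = 494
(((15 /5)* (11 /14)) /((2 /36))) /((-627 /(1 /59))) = -9 /7847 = -0.00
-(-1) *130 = 130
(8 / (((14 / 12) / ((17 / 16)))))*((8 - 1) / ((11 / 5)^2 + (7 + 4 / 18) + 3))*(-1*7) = -80325 / 3389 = -23.70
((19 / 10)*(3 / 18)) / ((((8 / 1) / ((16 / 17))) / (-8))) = -76 / 255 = -0.30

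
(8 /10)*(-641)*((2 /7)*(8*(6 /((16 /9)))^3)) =-12616803 /280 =-45060.01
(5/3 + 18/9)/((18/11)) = 121/54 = 2.24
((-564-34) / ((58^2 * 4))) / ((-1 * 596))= 299 / 4009888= 0.00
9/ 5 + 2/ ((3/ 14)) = 11.13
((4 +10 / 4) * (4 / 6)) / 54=13 / 162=0.08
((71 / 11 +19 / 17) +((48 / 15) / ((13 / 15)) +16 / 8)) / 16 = 16123 / 19448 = 0.83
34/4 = 17/2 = 8.50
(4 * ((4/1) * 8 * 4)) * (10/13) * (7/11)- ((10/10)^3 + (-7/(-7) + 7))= 34553/143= 241.63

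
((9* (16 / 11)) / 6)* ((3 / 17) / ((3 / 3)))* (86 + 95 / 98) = 306828 / 9163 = 33.49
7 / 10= 0.70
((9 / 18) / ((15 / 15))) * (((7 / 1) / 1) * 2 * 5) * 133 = 4655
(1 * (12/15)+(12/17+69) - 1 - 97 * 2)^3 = -1184958857368/614125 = -1929507.60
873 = 873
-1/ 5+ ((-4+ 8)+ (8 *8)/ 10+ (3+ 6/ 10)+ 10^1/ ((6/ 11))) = 482/ 15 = 32.13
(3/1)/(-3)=-1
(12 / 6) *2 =4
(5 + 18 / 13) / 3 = 2.13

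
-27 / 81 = -1 / 3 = -0.33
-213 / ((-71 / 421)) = 1263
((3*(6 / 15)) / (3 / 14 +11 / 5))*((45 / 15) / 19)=252 / 3211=0.08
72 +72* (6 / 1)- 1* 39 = 465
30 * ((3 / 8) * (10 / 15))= 15 / 2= 7.50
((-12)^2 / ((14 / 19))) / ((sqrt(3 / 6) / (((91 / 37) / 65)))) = 1368*sqrt(2) / 185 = 10.46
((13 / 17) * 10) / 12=65 / 102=0.64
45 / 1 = 45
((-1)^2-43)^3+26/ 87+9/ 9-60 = -6450763/ 87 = -74146.70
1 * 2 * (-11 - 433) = -888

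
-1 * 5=-5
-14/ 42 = -1/ 3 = -0.33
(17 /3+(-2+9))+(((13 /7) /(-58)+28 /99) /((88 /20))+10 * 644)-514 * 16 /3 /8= 5402927885 /884268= 6110.06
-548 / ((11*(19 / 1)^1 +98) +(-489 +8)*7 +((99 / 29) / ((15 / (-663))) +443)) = 0.20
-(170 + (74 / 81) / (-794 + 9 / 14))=-152942354 / 899667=-170.00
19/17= 1.12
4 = 4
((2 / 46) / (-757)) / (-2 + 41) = -1 / 679029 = -0.00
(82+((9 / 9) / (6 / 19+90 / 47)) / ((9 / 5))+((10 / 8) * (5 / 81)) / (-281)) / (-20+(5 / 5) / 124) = -38534573963 / 9366470154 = -4.11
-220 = -220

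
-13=-13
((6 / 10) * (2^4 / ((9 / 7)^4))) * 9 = 38416 / 1215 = 31.62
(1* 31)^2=961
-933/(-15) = 311/5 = 62.20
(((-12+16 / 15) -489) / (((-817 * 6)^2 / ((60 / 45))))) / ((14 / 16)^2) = -479936 / 13246319205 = -0.00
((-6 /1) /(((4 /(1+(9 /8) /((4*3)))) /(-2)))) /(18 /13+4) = 39 /64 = 0.61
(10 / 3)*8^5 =327680 / 3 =109226.67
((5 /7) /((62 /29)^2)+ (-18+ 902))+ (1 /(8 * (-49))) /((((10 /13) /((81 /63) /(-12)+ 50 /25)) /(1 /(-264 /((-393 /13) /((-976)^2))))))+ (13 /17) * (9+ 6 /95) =2544909754367771007779 /2855961284574576640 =891.09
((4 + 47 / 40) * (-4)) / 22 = -207 / 220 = -0.94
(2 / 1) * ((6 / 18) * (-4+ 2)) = -4 / 3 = -1.33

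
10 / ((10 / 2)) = 2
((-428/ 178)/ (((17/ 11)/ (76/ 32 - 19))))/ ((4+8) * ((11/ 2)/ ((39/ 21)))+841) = 0.03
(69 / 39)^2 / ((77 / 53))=2.15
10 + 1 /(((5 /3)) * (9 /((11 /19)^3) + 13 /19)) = 59585467 /5950960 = 10.01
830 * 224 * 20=3718400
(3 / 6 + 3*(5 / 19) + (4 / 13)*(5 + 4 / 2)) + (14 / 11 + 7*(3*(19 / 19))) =139741 / 5434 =25.72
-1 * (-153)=153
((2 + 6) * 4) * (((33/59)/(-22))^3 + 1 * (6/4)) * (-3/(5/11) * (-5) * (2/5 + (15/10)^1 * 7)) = 17729764074/1026895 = 17265.41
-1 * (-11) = 11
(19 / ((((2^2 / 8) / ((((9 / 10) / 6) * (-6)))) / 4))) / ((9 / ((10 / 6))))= -25.33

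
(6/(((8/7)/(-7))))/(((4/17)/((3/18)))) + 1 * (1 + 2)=-23.03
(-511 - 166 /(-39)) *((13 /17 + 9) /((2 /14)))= -22964606 /663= -34637.41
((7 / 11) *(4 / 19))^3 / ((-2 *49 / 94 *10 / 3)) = -31584 / 45646645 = -0.00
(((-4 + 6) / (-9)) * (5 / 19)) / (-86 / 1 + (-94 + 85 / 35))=0.00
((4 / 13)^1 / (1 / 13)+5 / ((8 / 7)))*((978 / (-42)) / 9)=-21.67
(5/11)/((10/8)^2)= 16/55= 0.29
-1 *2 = -2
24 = 24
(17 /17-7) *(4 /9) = -8 /3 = -2.67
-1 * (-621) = 621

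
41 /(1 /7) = 287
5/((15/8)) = 8/3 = 2.67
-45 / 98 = -0.46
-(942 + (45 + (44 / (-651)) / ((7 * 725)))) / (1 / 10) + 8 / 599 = -3906523240618 / 395798235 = -9869.99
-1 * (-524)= 524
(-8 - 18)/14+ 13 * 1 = 78/7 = 11.14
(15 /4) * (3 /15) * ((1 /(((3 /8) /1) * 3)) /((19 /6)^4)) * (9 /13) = 7776 /1694173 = 0.00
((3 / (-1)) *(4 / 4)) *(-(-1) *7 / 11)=-21 / 11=-1.91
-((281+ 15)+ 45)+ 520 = 179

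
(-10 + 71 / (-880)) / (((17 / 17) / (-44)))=8871 / 20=443.55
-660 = -660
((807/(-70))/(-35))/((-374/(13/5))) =-10491/4581500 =-0.00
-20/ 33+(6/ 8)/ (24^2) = -1703/ 2816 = -0.60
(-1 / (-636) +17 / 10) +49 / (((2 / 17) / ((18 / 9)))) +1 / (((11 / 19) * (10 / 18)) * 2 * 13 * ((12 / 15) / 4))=379844083 / 454740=835.30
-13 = -13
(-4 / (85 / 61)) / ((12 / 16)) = -976 / 255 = -3.83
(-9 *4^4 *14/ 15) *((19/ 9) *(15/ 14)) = -4864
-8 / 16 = -1 / 2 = -0.50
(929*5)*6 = 27870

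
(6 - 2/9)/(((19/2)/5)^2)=5200/3249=1.60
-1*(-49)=49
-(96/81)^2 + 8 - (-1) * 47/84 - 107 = -2038039/20412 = -99.85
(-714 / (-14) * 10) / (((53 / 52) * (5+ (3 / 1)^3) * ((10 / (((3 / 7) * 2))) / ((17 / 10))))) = 33813 / 14840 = 2.28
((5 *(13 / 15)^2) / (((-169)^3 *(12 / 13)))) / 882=-1 / 1046387160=-0.00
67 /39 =1.72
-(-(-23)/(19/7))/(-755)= 161/14345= 0.01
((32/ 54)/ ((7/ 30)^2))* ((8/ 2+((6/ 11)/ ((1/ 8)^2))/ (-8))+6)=99200/ 1617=61.35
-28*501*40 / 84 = -6680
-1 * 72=-72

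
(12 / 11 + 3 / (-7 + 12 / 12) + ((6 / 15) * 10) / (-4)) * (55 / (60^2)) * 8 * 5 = -1 / 4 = -0.25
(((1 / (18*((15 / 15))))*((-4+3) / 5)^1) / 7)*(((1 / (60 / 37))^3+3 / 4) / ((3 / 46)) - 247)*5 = 75136981 / 40824000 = 1.84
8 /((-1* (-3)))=8 /3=2.67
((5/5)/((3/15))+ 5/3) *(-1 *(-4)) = 80/3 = 26.67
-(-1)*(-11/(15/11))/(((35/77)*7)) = -1331/525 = -2.54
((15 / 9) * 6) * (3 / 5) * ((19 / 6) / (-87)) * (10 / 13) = -190 / 1131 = -0.17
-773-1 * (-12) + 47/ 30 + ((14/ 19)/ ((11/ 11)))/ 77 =-4761587/ 6270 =-759.42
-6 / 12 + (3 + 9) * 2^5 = 767 / 2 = 383.50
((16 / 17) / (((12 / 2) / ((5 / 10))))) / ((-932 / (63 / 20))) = -21 / 79220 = -0.00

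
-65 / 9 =-7.22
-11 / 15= -0.73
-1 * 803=-803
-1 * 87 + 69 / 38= -3237 / 38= -85.18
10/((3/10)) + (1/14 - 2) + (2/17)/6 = 7479/238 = 31.42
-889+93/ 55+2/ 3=-886.64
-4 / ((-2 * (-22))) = -1 / 11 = -0.09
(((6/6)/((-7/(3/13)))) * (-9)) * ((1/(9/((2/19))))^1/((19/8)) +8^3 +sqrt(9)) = 5019753/32851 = 152.80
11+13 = 24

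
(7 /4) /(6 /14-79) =-49 /2200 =-0.02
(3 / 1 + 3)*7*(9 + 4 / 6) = 406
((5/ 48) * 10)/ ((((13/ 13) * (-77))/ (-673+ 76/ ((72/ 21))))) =8875/ 1008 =8.80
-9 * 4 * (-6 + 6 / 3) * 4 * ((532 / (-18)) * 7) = -119168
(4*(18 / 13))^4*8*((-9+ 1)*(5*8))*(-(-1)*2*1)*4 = -550376570880 / 28561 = -19270213.61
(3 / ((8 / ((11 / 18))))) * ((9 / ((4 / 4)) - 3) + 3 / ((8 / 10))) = 143 / 64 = 2.23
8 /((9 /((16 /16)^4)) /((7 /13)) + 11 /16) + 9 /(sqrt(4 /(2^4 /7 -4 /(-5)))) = 8.36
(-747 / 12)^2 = 62001 / 16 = 3875.06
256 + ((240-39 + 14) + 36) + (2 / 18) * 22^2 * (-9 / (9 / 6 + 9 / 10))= 916 / 3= 305.33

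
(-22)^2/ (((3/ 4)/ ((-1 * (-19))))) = 36784/ 3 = 12261.33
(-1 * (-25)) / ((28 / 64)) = 400 / 7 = 57.14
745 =745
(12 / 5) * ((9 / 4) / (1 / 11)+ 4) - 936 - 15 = -882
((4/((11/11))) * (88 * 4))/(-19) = -74.11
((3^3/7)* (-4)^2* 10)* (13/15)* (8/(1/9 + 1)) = 134784/35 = 3850.97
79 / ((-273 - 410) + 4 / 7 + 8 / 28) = -553 / 4775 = -0.12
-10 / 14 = -5 / 7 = -0.71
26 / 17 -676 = -11466 / 17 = -674.47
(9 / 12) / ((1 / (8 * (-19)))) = -114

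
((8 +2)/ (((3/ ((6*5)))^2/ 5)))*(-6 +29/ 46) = -617500/ 23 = -26847.83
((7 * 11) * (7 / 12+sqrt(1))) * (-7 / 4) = -10241 / 48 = -213.35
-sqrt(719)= -26.81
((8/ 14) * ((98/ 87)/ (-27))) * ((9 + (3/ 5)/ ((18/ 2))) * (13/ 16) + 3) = -8708/ 35235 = -0.25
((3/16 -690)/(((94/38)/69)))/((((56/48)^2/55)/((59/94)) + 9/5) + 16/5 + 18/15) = -3083.83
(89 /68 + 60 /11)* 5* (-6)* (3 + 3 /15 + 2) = -197301 /187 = -1055.09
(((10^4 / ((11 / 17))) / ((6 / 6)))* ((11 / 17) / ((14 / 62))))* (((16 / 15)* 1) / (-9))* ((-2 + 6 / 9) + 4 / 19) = 63488000 / 10773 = 5893.25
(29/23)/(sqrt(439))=29 * sqrt(439)/10097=0.06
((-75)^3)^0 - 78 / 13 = -5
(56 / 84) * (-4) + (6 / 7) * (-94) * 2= -3440 / 21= -163.81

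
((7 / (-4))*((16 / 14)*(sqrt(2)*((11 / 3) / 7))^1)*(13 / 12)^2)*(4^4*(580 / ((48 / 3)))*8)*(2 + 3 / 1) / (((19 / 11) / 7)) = -948833600*sqrt(2) / 513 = -2615698.53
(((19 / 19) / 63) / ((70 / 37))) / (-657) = -37 / 2897370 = -0.00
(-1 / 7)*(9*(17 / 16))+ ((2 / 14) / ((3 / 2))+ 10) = 419 / 48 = 8.73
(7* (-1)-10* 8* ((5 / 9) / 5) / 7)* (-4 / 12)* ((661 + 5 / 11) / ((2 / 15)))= 9476990 / 693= 13675.31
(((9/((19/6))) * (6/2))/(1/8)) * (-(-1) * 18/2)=11664/19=613.89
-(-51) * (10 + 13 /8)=4743 /8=592.88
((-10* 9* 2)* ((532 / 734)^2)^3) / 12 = -5313504819618240 / 2443410216924769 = -2.17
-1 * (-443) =443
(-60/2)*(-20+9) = 330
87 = 87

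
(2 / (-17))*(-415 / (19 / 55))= 45650 / 323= 141.33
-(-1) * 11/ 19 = 11/ 19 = 0.58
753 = 753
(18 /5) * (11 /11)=18 /5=3.60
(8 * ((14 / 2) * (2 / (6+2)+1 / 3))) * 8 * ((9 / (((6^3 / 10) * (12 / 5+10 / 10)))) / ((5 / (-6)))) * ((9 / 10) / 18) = -98 / 51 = -1.92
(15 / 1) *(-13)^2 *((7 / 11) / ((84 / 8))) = 1690 / 11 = 153.64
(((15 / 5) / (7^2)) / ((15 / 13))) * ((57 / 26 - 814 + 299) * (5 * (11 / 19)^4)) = -15.28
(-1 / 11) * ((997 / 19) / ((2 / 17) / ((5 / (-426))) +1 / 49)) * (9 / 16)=37372545 / 139321072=0.27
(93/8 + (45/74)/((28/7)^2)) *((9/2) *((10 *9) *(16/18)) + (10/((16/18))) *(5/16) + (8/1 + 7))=334523025/75776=4414.63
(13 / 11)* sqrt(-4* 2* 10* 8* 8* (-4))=832* sqrt(5) / 11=169.13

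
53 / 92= 0.58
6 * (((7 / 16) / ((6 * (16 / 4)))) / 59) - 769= -2903737 / 3776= -769.00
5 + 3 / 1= 8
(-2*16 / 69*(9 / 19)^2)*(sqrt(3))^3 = -2592*sqrt(3) / 8303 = -0.54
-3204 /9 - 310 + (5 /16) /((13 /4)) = -34627 /52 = -665.90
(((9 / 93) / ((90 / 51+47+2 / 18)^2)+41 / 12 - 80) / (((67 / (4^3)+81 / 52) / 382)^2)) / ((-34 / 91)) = 457628106000468987723776 / 103791221444081589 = 4409121.50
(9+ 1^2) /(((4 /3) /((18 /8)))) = 135 /8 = 16.88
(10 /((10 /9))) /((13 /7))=63 /13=4.85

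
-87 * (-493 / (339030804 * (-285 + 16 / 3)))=-42891 / 94815614852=-0.00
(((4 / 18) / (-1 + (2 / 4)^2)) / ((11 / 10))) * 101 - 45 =-21445 / 297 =-72.21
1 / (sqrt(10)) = sqrt(10) / 10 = 0.32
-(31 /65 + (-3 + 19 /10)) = 81 /130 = 0.62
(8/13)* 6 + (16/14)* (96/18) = 2672/273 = 9.79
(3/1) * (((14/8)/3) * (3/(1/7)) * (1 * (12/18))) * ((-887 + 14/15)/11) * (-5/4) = 651259/264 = 2466.89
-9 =-9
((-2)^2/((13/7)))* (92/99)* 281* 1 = 723856/1287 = 562.44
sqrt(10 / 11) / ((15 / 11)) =sqrt(110) / 15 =0.70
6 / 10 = 3 / 5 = 0.60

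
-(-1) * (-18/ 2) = -9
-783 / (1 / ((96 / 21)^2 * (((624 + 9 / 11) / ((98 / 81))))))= -8450418.95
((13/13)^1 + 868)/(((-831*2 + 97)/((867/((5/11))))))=-8287653/7825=-1059.12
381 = 381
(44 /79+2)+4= 518 /79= 6.56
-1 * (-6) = 6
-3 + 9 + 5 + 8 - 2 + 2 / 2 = 18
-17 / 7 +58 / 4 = 169 / 14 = 12.07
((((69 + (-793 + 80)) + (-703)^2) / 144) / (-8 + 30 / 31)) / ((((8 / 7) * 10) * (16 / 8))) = -21420721 / 1004544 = -21.32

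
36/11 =3.27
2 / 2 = 1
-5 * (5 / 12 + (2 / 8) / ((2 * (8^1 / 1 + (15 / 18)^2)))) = -8095 / 3756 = -2.16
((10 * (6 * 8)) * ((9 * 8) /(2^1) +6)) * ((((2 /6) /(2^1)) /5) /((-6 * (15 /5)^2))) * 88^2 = -867328 /9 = -96369.78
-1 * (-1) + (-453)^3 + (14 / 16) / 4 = -2974709625 / 32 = -92959675.78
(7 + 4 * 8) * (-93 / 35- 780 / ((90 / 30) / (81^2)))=-2328502527 / 35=-66528643.63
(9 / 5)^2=81 / 25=3.24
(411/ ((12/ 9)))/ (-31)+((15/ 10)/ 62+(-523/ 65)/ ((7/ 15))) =-153243/ 5642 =-27.16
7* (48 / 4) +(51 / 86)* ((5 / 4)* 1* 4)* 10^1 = 4887 / 43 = 113.65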